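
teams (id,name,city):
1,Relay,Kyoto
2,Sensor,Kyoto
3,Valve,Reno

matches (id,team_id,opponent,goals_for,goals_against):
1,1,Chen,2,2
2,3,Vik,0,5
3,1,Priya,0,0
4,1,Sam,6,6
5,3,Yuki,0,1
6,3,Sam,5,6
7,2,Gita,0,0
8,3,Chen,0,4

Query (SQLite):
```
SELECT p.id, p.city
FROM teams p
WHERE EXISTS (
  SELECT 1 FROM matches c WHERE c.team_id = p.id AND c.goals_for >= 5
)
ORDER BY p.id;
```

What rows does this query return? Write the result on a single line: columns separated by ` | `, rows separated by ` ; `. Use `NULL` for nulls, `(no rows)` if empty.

1 | Kyoto ; 3 | Reno

For each teams row, check whether any matches with matching team_id has goals_for >= 5.
Keep rows where that is true.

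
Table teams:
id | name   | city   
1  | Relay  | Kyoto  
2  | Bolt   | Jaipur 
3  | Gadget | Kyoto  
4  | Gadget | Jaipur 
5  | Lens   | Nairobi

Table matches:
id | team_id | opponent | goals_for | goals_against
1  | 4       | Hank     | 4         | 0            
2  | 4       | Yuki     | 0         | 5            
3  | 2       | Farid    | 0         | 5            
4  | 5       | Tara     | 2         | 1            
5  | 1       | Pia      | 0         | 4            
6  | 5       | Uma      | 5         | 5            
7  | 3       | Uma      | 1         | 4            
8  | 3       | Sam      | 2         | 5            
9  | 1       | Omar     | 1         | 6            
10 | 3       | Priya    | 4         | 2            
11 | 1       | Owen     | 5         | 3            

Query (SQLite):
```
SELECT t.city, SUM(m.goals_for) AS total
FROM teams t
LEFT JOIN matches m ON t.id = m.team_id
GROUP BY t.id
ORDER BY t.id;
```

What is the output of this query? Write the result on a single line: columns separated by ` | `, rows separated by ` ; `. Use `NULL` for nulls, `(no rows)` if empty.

LEFT JOIN keeps every teams row; unmatched ones get NULL for matches columns.
Group by teams.id and compute SUM(m.goals_for). SUM over an all-NULL group is NULL.
  1: ids {5, 9, 11} → SUM(m.goals_for)=6
  2: ids {3} → SUM(m.goals_for)=0
  3: ids {7, 8, 10} → SUM(m.goals_for)=7
  4: ids {1, 2} → SUM(m.goals_for)=4
  5: ids {4, 6} → SUM(m.goals_for)=7

Kyoto | 6 ; Jaipur | 0 ; Kyoto | 7 ; Jaipur | 4 ; Nairobi | 7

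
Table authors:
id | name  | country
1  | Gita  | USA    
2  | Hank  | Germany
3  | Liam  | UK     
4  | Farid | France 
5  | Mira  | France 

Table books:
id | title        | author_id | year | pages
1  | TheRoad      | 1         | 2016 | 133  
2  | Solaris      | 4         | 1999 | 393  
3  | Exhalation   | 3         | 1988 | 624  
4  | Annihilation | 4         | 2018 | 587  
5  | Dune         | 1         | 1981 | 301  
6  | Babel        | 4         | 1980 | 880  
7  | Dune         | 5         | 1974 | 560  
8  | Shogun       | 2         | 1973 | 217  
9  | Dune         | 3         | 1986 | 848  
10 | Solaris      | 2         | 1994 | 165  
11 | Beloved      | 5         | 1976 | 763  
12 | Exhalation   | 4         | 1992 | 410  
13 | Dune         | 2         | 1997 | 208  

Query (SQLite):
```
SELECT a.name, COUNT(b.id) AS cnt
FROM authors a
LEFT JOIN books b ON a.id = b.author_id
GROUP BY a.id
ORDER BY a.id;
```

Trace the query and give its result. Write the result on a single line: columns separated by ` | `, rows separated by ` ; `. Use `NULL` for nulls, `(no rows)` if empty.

LEFT JOIN keeps every authors row; unmatched ones get NULL for books columns.
Group by authors.id and compute COUNT(b.id). COUNT(col) of an all-NULL group is 0.
  1: ids {1, 5} → COUNT(b.id)=2
  2: ids {8, 10, 13} → COUNT(b.id)=3
  3: ids {3, 9} → COUNT(b.id)=2
  4: ids {2, 4, 6, 12} → COUNT(b.id)=4
  5: ids {7, 11} → COUNT(b.id)=2

Gita | 2 ; Hank | 3 ; Liam | 2 ; Farid | 4 ; Mira | 2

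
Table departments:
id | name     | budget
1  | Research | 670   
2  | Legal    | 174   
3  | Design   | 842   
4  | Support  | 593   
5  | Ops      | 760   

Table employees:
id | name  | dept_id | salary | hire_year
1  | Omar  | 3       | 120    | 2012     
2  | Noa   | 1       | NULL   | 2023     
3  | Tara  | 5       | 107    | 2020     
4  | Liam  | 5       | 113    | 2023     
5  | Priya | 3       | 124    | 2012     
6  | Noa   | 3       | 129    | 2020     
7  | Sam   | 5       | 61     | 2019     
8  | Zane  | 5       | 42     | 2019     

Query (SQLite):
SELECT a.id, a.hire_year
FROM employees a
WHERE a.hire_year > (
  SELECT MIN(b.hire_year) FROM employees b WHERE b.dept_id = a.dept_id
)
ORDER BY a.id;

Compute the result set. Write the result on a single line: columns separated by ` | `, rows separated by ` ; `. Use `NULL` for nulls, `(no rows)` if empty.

3 | 2020 ; 4 | 2023 ; 6 | 2020

For each employees row a, compute MIN(hire_year) over rows sharing a.dept_id.
Keep row a if a.hire_year > that per-group MIN.
  dept_id=1: MIN(hire_year) = 2023
  dept_id=3: MIN(hire_year) = 2012
  dept_id=5: MIN(hire_year) = 2019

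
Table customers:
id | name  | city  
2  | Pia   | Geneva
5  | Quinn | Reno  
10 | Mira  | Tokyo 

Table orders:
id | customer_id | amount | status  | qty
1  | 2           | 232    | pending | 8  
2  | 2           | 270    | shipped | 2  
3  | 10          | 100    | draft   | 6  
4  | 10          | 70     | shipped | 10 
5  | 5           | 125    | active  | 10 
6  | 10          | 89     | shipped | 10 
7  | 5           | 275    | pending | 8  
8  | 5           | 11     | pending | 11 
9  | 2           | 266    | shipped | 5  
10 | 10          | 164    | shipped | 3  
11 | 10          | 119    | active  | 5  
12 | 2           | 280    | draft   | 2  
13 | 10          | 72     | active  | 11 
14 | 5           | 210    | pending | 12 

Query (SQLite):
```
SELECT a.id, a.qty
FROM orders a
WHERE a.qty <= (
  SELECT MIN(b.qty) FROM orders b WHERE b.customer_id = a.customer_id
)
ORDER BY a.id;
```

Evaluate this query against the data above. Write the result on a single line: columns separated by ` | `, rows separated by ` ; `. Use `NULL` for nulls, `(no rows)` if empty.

2 | 2 ; 7 | 8 ; 10 | 3 ; 12 | 2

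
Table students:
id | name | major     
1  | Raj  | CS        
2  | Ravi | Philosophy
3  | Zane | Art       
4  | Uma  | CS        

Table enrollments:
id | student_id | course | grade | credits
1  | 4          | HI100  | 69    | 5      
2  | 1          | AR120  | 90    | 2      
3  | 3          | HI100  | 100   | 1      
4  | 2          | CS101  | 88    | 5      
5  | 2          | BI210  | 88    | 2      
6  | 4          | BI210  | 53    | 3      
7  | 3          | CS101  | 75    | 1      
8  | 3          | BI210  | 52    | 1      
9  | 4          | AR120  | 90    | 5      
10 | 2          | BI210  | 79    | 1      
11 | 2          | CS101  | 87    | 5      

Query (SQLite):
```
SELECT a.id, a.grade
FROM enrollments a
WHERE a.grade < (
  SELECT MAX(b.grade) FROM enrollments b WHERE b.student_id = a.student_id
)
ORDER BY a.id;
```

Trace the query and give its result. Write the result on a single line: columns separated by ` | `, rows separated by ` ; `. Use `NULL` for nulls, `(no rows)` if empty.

For each enrollments row a, compute MAX(grade) over rows sharing a.student_id.
Keep row a if a.grade < that per-group MAX.
  student_id=1: MAX(grade) = 90
  student_id=2: MAX(grade) = 88
  student_id=3: MAX(grade) = 100
  student_id=4: MAX(grade) = 90

1 | 69 ; 6 | 53 ; 7 | 75 ; 8 | 52 ; 10 | 79 ; 11 | 87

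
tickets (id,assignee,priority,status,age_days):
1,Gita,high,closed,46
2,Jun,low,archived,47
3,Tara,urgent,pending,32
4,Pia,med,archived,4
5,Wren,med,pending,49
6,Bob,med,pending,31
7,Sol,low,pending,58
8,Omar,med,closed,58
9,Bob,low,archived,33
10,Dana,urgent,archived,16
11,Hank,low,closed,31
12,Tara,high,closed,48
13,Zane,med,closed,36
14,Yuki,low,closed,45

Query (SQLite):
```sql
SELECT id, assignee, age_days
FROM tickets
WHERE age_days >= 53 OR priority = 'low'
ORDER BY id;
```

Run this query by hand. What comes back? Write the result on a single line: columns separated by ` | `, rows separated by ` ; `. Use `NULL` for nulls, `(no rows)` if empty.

2 | Jun | 47 ; 7 | Sol | 58 ; 8 | Omar | 58 ; 9 | Bob | 33 ; 11 | Hank | 31 ; 14 | Yuki | 45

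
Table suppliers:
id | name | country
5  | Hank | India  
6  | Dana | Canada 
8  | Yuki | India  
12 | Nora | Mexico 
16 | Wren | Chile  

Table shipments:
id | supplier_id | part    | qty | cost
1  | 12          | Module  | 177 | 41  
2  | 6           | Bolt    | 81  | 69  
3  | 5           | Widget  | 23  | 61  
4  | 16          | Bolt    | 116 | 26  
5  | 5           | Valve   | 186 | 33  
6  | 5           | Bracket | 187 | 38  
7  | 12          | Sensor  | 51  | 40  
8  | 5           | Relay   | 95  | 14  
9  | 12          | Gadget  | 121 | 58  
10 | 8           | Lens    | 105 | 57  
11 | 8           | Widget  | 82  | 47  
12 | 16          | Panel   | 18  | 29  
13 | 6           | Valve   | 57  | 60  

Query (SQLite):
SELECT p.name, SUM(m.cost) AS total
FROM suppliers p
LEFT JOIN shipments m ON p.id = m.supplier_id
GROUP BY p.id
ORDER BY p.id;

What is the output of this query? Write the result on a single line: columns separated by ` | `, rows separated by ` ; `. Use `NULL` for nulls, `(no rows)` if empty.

LEFT JOIN keeps every suppliers row; unmatched ones get NULL for shipments columns.
Group by suppliers.id and compute SUM(m.cost). SUM over an all-NULL group is NULL.
  5: ids {3, 5, 6, 8} → SUM(m.cost)=146
  6: ids {2, 13} → SUM(m.cost)=129
  8: ids {10, 11} → SUM(m.cost)=104
  12: ids {1, 7, 9} → SUM(m.cost)=139
  16: ids {4, 12} → SUM(m.cost)=55

Hank | 146 ; Dana | 129 ; Yuki | 104 ; Nora | 139 ; Wren | 55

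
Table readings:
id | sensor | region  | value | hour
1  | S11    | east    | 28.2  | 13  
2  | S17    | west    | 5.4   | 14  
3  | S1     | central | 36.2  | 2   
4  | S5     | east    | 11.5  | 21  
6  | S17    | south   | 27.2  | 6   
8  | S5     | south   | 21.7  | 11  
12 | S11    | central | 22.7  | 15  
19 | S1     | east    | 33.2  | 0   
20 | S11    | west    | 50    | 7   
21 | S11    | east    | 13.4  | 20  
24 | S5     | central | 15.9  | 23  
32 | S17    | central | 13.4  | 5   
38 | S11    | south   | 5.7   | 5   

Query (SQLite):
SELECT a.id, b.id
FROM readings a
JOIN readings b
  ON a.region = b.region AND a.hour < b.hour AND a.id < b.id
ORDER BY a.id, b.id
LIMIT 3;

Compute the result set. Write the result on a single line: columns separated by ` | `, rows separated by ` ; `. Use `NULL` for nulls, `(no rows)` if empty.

1 | 4 ; 1 | 21 ; 3 | 12

Pairs (a,b) with same region, a.hour < b.hour, a.id < b.id.
region groups: central:{3,12,24,32} east:{1,4,19,21} south:{6,8,38} west:{2,20}
Ordered by (a.id, b.id); first 3.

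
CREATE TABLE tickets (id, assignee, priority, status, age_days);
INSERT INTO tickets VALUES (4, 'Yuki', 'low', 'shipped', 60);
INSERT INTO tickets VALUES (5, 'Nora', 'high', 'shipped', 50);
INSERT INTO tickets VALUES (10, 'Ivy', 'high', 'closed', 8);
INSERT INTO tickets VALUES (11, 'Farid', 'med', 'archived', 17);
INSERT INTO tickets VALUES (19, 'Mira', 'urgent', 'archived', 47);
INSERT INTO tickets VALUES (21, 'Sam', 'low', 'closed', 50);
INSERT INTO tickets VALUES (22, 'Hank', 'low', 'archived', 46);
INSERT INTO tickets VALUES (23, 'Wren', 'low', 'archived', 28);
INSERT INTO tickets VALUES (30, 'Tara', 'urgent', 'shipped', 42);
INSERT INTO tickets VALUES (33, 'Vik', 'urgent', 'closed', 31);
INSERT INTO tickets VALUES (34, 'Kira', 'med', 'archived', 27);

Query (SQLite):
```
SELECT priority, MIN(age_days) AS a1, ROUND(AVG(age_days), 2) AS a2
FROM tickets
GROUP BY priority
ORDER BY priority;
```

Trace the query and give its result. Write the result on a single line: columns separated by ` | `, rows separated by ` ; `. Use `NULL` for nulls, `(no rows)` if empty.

high | 8 | 29 ; low | 28 | 46 ; med | 17 | 22 ; urgent | 31 | 40

Group tickets by priority.
Per group compute: MIN(age_days), ROUND(AVG(age_days), 2).
  high: ids {5, 10} → MIN(age_days)=8, ROUND(AVG(age_days), 2)=29
  low: ids {4, 21, 22, 23} → MIN(age_days)=28, ROUND(AVG(age_days), 2)=46
  med: ids {11, 34} → MIN(age_days)=17, ROUND(AVG(age_days), 2)=22
  urgent: ids {19, 30, 33} → MIN(age_days)=31, ROUND(AVG(age_days), 2)=40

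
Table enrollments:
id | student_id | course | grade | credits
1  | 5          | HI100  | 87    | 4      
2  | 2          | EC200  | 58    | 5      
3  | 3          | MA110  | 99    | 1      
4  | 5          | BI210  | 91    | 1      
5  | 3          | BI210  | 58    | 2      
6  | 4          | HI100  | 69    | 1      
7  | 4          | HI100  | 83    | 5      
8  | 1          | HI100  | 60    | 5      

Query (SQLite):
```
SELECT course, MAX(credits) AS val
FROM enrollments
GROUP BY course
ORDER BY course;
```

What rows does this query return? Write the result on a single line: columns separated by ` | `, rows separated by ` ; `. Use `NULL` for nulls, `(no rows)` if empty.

BI210 | 2 ; EC200 | 5 ; HI100 | 5 ; MA110 | 1

Partition enrollments by course; compute MAX(credits) within each group.
  BI210: ids {4, 5} → MAX(credits)=2
  EC200: ids {2} → MAX(credits)=5
  HI100: ids {1, 6, 7, 8} → MAX(credits)=5
  MA110: ids {3} → MAX(credits)=1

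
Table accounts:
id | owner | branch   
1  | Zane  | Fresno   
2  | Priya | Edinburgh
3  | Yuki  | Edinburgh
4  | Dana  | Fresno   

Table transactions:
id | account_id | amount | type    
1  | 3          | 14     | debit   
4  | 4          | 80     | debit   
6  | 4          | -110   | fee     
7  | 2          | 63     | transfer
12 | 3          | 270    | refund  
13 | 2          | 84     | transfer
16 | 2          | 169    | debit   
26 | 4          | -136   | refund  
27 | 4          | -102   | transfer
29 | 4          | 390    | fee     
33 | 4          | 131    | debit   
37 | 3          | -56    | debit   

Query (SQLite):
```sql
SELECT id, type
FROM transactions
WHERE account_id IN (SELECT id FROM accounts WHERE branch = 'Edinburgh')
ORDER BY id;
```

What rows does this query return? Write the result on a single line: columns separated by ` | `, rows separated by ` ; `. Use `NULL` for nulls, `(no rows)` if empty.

1 | debit ; 7 | transfer ; 12 | refund ; 13 | transfer ; 16 | debit ; 37 | debit

Inner query: accounts.id where branch = 'Edinburgh'.
Outer: keep transactions rows whose account_id is in that set.
Inner query → {2, 3}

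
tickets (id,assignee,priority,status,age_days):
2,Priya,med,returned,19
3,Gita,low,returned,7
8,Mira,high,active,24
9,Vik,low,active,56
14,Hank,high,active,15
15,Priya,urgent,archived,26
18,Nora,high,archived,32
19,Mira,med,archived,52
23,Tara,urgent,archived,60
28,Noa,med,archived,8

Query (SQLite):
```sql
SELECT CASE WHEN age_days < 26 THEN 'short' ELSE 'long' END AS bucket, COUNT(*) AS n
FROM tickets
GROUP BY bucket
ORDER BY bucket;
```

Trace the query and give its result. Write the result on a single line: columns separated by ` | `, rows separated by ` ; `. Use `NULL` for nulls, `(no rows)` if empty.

Bucket rows by age_days < 26 → 'short' else 'long'; count each bucket.

long | 5 ; short | 5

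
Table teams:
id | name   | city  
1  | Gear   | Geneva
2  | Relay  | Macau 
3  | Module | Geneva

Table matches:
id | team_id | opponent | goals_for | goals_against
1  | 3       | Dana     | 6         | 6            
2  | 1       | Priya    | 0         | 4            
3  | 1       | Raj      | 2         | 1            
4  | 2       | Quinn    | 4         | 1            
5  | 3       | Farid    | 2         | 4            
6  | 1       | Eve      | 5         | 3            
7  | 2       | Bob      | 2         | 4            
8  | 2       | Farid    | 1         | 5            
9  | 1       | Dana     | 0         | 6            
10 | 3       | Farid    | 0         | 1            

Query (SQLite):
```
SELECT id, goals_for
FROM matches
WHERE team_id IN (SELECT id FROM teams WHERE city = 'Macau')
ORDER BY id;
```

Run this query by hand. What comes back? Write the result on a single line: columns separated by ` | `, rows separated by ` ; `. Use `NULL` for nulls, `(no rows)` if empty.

4 | 4 ; 7 | 2 ; 8 | 1

Inner query: teams.id where city = 'Macau'.
Outer: keep matches rows whose team_id is in that set.
Inner query → {2}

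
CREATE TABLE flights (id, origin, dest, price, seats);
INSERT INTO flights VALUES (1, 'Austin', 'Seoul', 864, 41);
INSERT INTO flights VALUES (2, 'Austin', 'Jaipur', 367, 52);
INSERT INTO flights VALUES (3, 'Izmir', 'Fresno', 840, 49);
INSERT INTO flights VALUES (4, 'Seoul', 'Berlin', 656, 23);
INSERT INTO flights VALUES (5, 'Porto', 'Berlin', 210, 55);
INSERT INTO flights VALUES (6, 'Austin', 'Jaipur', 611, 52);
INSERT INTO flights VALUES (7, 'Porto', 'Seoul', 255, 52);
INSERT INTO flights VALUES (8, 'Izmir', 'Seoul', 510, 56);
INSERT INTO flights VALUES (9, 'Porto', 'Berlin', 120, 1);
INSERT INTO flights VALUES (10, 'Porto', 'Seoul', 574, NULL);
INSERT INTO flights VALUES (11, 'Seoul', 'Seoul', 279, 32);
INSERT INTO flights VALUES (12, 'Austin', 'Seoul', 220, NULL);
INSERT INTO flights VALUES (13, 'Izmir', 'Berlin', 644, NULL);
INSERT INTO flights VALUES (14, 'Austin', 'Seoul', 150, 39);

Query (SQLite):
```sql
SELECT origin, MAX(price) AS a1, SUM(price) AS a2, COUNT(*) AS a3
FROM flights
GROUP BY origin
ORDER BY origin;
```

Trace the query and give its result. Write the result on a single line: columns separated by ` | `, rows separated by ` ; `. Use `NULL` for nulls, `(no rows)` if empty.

Austin | 864 | 2212 | 5 ; Izmir | 840 | 1994 | 3 ; Porto | 574 | 1159 | 4 ; Seoul | 656 | 935 | 2

Group flights by origin.
Per group compute: MAX(price), SUM(price), COUNT(*).
  Austin: ids {1, 2, 6, 12, 14} → MAX(price)=864, SUM(price)=2212, COUNT(*)=5
  Izmir: ids {3, 8, 13} → MAX(price)=840, SUM(price)=1994, COUNT(*)=3
  Porto: ids {5, 7, 9, 10} → MAX(price)=574, SUM(price)=1159, COUNT(*)=4
  Seoul: ids {4, 11} → MAX(price)=656, SUM(price)=935, COUNT(*)=2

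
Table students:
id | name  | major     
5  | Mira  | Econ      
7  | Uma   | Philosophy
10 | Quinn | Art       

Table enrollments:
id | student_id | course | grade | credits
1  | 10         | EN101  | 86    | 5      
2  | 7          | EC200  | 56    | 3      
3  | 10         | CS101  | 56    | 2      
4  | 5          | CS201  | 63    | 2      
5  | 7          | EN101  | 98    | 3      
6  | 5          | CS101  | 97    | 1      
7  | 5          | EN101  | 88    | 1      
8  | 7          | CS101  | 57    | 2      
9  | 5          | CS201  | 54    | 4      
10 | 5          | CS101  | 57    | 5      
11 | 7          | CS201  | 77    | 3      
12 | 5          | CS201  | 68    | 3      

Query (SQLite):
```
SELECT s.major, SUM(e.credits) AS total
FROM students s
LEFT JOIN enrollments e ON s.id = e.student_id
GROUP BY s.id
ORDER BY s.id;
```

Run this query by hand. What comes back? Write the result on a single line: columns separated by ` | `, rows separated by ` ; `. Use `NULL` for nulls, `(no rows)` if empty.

Econ | 16 ; Philosophy | 11 ; Art | 7

LEFT JOIN keeps every students row; unmatched ones get NULL for enrollments columns.
Group by students.id and compute SUM(e.credits). SUM over an all-NULL group is NULL.
  5: ids {4, 6, 7, 9, 10, 12} → SUM(e.credits)=16
  7: ids {2, 5, 8, 11} → SUM(e.credits)=11
  10: ids {1, 3} → SUM(e.credits)=7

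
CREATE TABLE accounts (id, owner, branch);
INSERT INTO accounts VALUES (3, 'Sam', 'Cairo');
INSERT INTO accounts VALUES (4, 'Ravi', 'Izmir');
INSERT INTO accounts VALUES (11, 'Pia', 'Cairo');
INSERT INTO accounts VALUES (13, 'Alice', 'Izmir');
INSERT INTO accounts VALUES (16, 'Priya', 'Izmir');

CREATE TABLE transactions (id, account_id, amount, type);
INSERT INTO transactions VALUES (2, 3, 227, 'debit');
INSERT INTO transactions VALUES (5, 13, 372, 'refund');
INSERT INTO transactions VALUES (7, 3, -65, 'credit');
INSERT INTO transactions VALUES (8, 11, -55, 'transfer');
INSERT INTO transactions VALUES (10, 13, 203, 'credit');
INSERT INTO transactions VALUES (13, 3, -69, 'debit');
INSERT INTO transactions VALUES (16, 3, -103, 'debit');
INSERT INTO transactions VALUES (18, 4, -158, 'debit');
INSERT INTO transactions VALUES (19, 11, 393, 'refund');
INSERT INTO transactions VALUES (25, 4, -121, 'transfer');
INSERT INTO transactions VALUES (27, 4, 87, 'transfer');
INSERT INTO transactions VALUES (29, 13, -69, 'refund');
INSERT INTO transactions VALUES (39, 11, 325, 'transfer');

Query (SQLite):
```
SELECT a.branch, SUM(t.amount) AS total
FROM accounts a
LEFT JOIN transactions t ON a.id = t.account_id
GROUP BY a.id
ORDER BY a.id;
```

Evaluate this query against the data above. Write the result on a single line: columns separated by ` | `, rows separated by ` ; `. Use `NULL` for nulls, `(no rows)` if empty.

LEFT JOIN keeps every accounts row; unmatched ones get NULL for transactions columns.
Group by accounts.id and compute SUM(t.amount). SUM over an all-NULL group is NULL.
  3: ids {2, 7, 13, 16} → SUM(t.amount)=-10
  4: ids {18, 25, 27} → SUM(t.amount)=-192
  11: ids {8, 19, 39} → SUM(t.amount)=663
  13: ids {5, 10, 29} → SUM(t.amount)=506
  16: ids {—} → SUM(t.amount)=NULL

Cairo | -10 ; Izmir | -192 ; Cairo | 663 ; Izmir | 506 ; Izmir | NULL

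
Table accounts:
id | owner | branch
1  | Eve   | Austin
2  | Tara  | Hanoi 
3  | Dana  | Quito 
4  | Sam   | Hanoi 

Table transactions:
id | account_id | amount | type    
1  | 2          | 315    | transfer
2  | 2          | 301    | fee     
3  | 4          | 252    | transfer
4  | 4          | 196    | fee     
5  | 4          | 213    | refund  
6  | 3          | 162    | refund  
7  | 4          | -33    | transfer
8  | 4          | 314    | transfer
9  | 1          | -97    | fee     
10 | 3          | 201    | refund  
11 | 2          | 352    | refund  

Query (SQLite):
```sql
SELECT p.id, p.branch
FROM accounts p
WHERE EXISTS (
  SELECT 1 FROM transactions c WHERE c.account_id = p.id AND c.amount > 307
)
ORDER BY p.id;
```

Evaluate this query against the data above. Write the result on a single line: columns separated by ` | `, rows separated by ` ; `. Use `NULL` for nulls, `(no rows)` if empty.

For each accounts row, check whether any transactions with matching account_id has amount > 307.
Keep rows where that is true.

2 | Hanoi ; 4 | Hanoi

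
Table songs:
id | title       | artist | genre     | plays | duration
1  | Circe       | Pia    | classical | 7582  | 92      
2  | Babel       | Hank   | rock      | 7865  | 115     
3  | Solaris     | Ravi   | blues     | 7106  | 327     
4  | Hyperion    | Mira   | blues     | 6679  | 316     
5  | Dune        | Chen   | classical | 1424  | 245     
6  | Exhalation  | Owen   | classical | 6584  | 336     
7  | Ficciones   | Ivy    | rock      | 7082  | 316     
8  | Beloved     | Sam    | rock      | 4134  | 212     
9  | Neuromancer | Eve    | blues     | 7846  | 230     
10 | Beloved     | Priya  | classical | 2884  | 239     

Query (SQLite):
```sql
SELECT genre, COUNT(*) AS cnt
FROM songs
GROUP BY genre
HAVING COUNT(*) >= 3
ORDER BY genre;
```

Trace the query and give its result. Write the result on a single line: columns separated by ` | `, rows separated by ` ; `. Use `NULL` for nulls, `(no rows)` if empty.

Partition songs by genre; compute COUNT(*) within each group.
HAVING: keep groups with count ≥ 3.
  blues: ids {3, 4, 9} → COUNT(*)=3
  classical: ids {1, 5, 6, 10} → COUNT(*)=4
  rock: ids {2, 7, 8} → COUNT(*)=3

blues | 3 ; classical | 4 ; rock | 3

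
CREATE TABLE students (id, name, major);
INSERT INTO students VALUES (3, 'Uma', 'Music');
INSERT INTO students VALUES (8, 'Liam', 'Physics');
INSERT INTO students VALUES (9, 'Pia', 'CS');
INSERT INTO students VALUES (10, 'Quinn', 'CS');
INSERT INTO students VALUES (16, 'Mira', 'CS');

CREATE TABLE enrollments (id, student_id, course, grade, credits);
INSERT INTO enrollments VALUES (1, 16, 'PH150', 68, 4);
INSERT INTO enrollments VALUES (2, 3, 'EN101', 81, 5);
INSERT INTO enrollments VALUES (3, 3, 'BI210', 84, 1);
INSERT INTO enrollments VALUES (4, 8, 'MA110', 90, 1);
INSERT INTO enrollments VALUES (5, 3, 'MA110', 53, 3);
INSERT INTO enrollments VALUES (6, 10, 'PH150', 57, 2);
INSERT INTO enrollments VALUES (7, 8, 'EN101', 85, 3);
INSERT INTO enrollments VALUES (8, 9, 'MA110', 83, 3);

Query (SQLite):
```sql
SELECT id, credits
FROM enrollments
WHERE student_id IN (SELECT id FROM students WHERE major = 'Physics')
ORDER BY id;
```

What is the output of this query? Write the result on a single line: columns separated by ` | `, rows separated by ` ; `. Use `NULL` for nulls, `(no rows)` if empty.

4 | 1 ; 7 | 3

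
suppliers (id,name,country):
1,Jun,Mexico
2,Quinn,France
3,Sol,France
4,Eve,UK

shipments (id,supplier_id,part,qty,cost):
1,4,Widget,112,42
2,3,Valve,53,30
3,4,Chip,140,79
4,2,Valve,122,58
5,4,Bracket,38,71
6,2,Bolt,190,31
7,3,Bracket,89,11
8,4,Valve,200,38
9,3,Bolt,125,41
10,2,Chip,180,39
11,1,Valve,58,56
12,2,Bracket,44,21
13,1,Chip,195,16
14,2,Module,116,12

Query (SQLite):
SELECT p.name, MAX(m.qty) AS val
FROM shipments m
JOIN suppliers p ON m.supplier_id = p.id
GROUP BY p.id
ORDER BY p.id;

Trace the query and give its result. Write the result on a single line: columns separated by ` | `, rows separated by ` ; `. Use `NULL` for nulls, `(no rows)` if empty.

Join each shipments row to its suppliers via supplier_id.
Group joined rows by suppliers.id; compute MAX(m.qty) per group.
  1: ids {11, 13} → MAX(m.qty)=195
  2: ids {4, 6, 10, 12, 14} → MAX(m.qty)=190
  3: ids {2, 7, 9} → MAX(m.qty)=125
  4: ids {1, 3, 5, 8} → MAX(m.qty)=200

Jun | 195 ; Quinn | 190 ; Sol | 125 ; Eve | 200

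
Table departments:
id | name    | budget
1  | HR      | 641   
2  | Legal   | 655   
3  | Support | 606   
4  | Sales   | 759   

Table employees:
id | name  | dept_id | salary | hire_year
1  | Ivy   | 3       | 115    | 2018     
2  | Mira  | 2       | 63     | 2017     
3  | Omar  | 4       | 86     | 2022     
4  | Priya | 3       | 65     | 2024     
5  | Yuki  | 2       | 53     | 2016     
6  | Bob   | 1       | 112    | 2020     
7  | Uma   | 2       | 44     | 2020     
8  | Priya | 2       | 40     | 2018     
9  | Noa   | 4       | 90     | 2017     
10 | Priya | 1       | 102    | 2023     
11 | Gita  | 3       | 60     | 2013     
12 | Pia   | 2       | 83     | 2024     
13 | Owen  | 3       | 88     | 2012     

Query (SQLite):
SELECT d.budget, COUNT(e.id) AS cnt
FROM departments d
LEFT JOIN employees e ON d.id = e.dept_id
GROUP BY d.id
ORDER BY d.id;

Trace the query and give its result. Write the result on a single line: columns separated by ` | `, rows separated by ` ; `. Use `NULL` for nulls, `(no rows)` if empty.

LEFT JOIN keeps every departments row; unmatched ones get NULL for employees columns.
Group by departments.id and compute COUNT(e.id). COUNT(col) of an all-NULL group is 0.
  1: ids {6, 10} → COUNT(e.id)=2
  2: ids {2, 5, 7, 8, 12} → COUNT(e.id)=5
  3: ids {1, 4, 11, 13} → COUNT(e.id)=4
  4: ids {3, 9} → COUNT(e.id)=2

641 | 2 ; 655 | 5 ; 606 | 4 ; 759 | 2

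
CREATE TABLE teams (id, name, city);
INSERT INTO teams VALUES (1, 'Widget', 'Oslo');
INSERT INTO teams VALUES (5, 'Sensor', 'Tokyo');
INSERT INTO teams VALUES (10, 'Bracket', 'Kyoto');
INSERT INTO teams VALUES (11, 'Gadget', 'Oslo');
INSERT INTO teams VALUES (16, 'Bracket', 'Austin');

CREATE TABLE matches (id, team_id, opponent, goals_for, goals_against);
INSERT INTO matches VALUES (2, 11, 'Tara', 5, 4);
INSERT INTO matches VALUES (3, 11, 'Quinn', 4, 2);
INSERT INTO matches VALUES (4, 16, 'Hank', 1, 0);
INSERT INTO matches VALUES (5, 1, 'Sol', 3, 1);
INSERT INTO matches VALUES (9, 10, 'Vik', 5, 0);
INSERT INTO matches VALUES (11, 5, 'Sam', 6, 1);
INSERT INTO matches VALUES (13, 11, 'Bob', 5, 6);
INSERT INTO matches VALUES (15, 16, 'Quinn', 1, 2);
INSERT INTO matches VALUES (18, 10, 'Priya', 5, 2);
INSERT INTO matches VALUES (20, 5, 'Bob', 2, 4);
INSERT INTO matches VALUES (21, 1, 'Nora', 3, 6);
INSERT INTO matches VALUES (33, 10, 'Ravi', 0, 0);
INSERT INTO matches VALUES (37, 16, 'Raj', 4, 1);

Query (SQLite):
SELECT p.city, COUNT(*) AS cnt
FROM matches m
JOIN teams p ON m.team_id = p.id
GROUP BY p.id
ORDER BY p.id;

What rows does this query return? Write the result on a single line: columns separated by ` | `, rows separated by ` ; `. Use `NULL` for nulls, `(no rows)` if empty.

Oslo | 2 ; Tokyo | 2 ; Kyoto | 3 ; Oslo | 3 ; Austin | 3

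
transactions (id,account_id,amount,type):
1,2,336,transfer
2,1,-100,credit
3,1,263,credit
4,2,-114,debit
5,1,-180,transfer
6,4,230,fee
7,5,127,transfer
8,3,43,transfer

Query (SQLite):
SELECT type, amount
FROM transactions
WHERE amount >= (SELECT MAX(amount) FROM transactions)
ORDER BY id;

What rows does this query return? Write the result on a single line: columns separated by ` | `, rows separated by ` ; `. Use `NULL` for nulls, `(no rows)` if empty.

Scalar subquery: MAX(amount) over all transactions rows = 336.
Keep rows where amount >= that value.

transfer | 336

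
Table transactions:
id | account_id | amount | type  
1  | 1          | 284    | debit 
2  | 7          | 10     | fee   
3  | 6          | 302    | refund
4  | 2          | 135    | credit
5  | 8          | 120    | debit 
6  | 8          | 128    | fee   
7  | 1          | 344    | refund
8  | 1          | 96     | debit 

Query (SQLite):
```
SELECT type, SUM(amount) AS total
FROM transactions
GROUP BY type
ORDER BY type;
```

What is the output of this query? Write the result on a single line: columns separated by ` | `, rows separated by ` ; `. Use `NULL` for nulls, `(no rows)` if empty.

Partition transactions by type; compute SUM(amount) within each group.
  credit: ids {4} → SUM(amount)=135
  debit: ids {1, 5, 8} → SUM(amount)=500
  fee: ids {2, 6} → SUM(amount)=138
  refund: ids {3, 7} → SUM(amount)=646

credit | 135 ; debit | 500 ; fee | 138 ; refund | 646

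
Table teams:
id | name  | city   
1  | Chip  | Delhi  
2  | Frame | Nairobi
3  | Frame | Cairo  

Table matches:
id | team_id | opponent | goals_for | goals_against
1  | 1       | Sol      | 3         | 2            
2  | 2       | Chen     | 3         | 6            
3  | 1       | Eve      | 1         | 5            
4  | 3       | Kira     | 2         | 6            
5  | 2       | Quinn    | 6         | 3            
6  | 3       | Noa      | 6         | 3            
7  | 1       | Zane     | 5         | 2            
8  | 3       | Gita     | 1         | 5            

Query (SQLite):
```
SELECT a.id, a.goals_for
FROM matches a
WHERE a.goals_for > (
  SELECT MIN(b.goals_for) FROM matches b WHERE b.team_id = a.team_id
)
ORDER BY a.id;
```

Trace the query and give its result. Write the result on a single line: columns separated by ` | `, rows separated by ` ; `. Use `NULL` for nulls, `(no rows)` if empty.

1 | 3 ; 4 | 2 ; 5 | 6 ; 6 | 6 ; 7 | 5

For each matches row a, compute MIN(goals_for) over rows sharing a.team_id.
Keep row a if a.goals_for > that per-group MIN.
  team_id=1: MIN(goals_for) = 1
  team_id=2: MIN(goals_for) = 3
  team_id=3: MIN(goals_for) = 1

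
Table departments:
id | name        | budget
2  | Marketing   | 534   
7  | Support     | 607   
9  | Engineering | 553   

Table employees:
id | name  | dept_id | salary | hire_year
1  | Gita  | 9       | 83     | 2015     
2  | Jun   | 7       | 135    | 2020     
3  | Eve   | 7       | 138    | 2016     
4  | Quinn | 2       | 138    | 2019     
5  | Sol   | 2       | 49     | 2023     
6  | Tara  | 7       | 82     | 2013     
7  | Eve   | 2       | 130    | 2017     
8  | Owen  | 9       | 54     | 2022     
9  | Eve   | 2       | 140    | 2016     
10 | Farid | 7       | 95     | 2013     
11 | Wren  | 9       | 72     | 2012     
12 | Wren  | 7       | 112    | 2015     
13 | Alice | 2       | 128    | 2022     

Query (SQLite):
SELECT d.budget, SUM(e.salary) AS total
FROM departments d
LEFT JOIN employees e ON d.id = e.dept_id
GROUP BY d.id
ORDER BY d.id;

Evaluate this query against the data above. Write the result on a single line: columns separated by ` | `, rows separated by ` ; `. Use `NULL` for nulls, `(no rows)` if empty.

LEFT JOIN keeps every departments row; unmatched ones get NULL for employees columns.
Group by departments.id and compute SUM(e.salary). SUM over an all-NULL group is NULL.
  2: ids {4, 5, 7, 9, 13} → SUM(e.salary)=585
  7: ids {2, 3, 6, 10, 12} → SUM(e.salary)=562
  9: ids {1, 8, 11} → SUM(e.salary)=209

534 | 585 ; 607 | 562 ; 553 | 209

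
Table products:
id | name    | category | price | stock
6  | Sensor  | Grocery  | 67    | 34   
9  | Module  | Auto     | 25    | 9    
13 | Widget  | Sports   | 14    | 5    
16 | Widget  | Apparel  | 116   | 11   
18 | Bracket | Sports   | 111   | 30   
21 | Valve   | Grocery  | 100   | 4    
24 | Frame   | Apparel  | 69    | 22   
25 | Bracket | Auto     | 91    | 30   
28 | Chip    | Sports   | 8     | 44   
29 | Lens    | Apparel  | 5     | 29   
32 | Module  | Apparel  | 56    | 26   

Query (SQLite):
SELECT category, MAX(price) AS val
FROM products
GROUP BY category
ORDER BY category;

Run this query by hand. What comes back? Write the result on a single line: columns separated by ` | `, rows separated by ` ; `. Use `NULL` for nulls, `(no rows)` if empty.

Apparel | 116 ; Auto | 91 ; Grocery | 100 ; Sports | 111

Partition products by category; compute MAX(price) within each group.
  Apparel: ids {16, 24, 29, 32} → MAX(price)=116
  Auto: ids {9, 25} → MAX(price)=91
  Grocery: ids {6, 21} → MAX(price)=100
  Sports: ids {13, 18, 28} → MAX(price)=111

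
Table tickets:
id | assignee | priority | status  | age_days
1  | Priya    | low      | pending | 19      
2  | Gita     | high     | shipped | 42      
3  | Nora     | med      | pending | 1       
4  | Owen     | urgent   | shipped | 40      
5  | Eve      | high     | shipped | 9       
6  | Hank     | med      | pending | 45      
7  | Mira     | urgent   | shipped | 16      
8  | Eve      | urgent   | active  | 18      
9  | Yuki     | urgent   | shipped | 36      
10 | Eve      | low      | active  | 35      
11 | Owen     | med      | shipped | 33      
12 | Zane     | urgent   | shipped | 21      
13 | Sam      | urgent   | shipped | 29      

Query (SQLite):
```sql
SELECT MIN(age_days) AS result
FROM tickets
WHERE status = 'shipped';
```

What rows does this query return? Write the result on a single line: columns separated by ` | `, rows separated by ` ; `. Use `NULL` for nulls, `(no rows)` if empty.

9

Rows where status='shipped' → age_days values: [42, 40, 9, 16, 36, 33, 21, 29].
MIN of non-NULL values = 9.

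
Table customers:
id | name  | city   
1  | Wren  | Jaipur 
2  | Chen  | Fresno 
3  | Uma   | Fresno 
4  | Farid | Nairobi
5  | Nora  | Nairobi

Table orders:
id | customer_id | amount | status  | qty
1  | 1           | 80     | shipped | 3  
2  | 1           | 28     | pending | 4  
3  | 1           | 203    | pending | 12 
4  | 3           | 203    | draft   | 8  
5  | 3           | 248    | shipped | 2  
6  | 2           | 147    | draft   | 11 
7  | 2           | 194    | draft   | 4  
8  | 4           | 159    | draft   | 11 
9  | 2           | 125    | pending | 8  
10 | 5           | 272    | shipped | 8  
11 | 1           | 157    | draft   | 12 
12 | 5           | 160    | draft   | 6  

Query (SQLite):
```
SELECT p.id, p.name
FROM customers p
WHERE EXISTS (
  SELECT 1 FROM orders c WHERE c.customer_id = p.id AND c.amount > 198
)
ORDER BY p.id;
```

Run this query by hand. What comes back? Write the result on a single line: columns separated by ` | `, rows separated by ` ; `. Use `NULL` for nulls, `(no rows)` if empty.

For each customers row, check whether any orders with matching customer_id has amount > 198.
Keep rows where that is true.

1 | Wren ; 3 | Uma ; 5 | Nora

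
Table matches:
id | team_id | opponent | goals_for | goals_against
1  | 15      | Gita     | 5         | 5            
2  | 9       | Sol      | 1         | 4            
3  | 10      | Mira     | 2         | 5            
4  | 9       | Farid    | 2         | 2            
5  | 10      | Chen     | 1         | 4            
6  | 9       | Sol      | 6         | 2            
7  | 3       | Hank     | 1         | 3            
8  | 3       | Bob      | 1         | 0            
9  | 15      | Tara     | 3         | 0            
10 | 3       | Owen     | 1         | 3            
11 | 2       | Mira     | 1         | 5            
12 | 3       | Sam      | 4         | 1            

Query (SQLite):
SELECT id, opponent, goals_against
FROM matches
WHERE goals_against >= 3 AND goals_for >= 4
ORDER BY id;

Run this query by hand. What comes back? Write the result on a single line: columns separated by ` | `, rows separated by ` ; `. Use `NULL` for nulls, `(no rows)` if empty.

goals_against >= 3: ids {1, 2, 3, 5, 7, 10, 11}
goals_for >= 4: ids {1, 6, 12}
Combine with AND.

1 | Gita | 5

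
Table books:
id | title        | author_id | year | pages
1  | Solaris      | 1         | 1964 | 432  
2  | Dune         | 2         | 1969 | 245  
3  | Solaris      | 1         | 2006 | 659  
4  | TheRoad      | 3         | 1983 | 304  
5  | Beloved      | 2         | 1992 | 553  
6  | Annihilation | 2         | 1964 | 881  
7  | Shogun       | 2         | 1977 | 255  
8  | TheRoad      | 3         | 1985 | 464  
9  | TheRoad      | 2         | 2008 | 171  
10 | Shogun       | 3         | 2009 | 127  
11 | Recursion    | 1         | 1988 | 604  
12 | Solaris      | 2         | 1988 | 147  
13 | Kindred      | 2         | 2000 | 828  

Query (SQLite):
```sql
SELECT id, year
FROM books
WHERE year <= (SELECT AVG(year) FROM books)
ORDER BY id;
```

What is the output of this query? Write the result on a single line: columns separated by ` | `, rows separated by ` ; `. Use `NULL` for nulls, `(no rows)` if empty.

Scalar subquery: AVG(year) over all books rows = 1987.153846 (≈; comparison uses full precision).
Keep rows where year <= that value.

1 | 1964 ; 2 | 1969 ; 4 | 1983 ; 6 | 1964 ; 7 | 1977 ; 8 | 1985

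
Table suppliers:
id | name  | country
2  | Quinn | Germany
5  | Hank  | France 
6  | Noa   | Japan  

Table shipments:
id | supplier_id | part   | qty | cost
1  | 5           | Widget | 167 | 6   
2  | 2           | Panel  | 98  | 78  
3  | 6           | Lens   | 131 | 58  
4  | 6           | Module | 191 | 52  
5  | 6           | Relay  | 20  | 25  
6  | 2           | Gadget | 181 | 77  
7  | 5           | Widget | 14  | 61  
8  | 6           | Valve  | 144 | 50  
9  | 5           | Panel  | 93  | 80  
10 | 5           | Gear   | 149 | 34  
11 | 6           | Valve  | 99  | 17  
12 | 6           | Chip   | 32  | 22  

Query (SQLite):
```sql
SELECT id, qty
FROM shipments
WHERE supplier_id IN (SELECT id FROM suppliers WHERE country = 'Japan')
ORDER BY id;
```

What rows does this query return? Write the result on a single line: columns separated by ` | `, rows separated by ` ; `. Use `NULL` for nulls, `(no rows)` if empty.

Inner query: suppliers.id where country = 'Japan'.
Outer: keep shipments rows whose supplier_id is in that set.
Inner query → {6}

3 | 131 ; 4 | 191 ; 5 | 20 ; 8 | 144 ; 11 | 99 ; 12 | 32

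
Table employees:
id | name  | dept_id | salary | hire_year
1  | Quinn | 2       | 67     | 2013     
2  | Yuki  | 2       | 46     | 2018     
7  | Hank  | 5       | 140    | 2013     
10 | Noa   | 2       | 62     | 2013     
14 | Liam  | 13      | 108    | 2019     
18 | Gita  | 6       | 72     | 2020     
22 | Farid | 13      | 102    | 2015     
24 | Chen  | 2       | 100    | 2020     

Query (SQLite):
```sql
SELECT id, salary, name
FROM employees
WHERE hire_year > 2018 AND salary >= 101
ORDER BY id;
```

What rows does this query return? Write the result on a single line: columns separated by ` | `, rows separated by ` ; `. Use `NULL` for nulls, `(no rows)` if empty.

14 | 108 | Liam

hire_year > 2018: ids {14, 18, 24}
salary >= 101: ids {7, 14, 22}
Combine with AND.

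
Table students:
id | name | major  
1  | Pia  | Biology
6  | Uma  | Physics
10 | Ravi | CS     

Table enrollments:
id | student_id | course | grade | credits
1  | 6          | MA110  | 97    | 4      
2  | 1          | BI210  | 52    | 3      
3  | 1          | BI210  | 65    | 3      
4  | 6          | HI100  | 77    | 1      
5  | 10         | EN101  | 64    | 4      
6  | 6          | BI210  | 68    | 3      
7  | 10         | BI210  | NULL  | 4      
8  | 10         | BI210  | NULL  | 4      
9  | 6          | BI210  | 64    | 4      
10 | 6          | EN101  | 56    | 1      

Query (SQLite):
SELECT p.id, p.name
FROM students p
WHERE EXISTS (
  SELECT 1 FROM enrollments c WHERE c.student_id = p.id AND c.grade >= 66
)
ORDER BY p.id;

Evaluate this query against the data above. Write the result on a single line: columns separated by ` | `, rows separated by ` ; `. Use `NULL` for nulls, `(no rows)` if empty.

For each students row, check whether any enrollments with matching student_id has grade >= 66.
Keep rows where that is true.

6 | Uma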